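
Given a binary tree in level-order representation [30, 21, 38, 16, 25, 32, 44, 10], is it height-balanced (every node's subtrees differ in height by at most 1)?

Tree (level-order array): [30, 21, 38, 16, 25, 32, 44, 10]
Definition: a tree is height-balanced if, at every node, |h(left) - h(right)| <= 1 (empty subtree has height -1).
Bottom-up per-node check:
  node 10: h_left=-1, h_right=-1, diff=0 [OK], height=0
  node 16: h_left=0, h_right=-1, diff=1 [OK], height=1
  node 25: h_left=-1, h_right=-1, diff=0 [OK], height=0
  node 21: h_left=1, h_right=0, diff=1 [OK], height=2
  node 32: h_left=-1, h_right=-1, diff=0 [OK], height=0
  node 44: h_left=-1, h_right=-1, diff=0 [OK], height=0
  node 38: h_left=0, h_right=0, diff=0 [OK], height=1
  node 30: h_left=2, h_right=1, diff=1 [OK], height=3
All nodes satisfy the balance condition.
Result: Balanced


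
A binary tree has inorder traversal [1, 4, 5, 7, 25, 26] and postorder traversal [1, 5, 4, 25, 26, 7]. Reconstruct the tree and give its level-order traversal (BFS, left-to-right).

Inorder:   [1, 4, 5, 7, 25, 26]
Postorder: [1, 5, 4, 25, 26, 7]
Algorithm: postorder visits root last, so walk postorder right-to-left;
each value is the root of the current inorder slice — split it at that
value, recurse on the right subtree first, then the left.
Recursive splits:
  root=7; inorder splits into left=[1, 4, 5], right=[25, 26]
  root=26; inorder splits into left=[25], right=[]
  root=25; inorder splits into left=[], right=[]
  root=4; inorder splits into left=[1], right=[5]
  root=5; inorder splits into left=[], right=[]
  root=1; inorder splits into left=[], right=[]
Reconstructed level-order: [7, 4, 26, 1, 5, 25]


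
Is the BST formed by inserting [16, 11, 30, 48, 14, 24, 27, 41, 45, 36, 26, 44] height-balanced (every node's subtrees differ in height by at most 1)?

Tree (level-order array): [16, 11, 30, None, 14, 24, 48, None, None, None, 27, 41, None, 26, None, 36, 45, None, None, None, None, 44]
Definition: a tree is height-balanced if, at every node, |h(left) - h(right)| <= 1 (empty subtree has height -1).
Bottom-up per-node check:
  node 14: h_left=-1, h_right=-1, diff=0 [OK], height=0
  node 11: h_left=-1, h_right=0, diff=1 [OK], height=1
  node 26: h_left=-1, h_right=-1, diff=0 [OK], height=0
  node 27: h_left=0, h_right=-1, diff=1 [OK], height=1
  node 24: h_left=-1, h_right=1, diff=2 [FAIL (|-1-1|=2 > 1)], height=2
  node 36: h_left=-1, h_right=-1, diff=0 [OK], height=0
  node 44: h_left=-1, h_right=-1, diff=0 [OK], height=0
  node 45: h_left=0, h_right=-1, diff=1 [OK], height=1
  node 41: h_left=0, h_right=1, diff=1 [OK], height=2
  node 48: h_left=2, h_right=-1, diff=3 [FAIL (|2--1|=3 > 1)], height=3
  node 30: h_left=2, h_right=3, diff=1 [OK], height=4
  node 16: h_left=1, h_right=4, diff=3 [FAIL (|1-4|=3 > 1)], height=5
Node 24 violates the condition: |-1 - 1| = 2 > 1.
Result: Not balanced


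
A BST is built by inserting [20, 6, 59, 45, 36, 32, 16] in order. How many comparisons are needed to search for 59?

Search path for 59: 20 -> 59
Found: True
Comparisons: 2


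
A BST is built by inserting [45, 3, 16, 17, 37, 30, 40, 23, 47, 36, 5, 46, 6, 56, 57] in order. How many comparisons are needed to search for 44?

Search path for 44: 45 -> 3 -> 16 -> 17 -> 37 -> 40
Found: False
Comparisons: 6


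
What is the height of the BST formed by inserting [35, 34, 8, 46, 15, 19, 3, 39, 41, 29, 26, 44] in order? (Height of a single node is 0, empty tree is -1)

Insertion order: [35, 34, 8, 46, 15, 19, 3, 39, 41, 29, 26, 44]
Tree (level-order array): [35, 34, 46, 8, None, 39, None, 3, 15, None, 41, None, None, None, 19, None, 44, None, 29, None, None, 26]
Compute height bottom-up (empty subtree = -1):
  height(3) = 1 + max(-1, -1) = 0
  height(26) = 1 + max(-1, -1) = 0
  height(29) = 1 + max(0, -1) = 1
  height(19) = 1 + max(-1, 1) = 2
  height(15) = 1 + max(-1, 2) = 3
  height(8) = 1 + max(0, 3) = 4
  height(34) = 1 + max(4, -1) = 5
  height(44) = 1 + max(-1, -1) = 0
  height(41) = 1 + max(-1, 0) = 1
  height(39) = 1 + max(-1, 1) = 2
  height(46) = 1 + max(2, -1) = 3
  height(35) = 1 + max(5, 3) = 6
Height = 6


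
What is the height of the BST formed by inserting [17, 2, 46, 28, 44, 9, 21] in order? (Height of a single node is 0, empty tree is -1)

Insertion order: [17, 2, 46, 28, 44, 9, 21]
Tree (level-order array): [17, 2, 46, None, 9, 28, None, None, None, 21, 44]
Compute height bottom-up (empty subtree = -1):
  height(9) = 1 + max(-1, -1) = 0
  height(2) = 1 + max(-1, 0) = 1
  height(21) = 1 + max(-1, -1) = 0
  height(44) = 1 + max(-1, -1) = 0
  height(28) = 1 + max(0, 0) = 1
  height(46) = 1 + max(1, -1) = 2
  height(17) = 1 + max(1, 2) = 3
Height = 3


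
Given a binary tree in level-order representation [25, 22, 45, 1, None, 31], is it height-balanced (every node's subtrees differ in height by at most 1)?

Tree (level-order array): [25, 22, 45, 1, None, 31]
Definition: a tree is height-balanced if, at every node, |h(left) - h(right)| <= 1 (empty subtree has height -1).
Bottom-up per-node check:
  node 1: h_left=-1, h_right=-1, diff=0 [OK], height=0
  node 22: h_left=0, h_right=-1, diff=1 [OK], height=1
  node 31: h_left=-1, h_right=-1, diff=0 [OK], height=0
  node 45: h_left=0, h_right=-1, diff=1 [OK], height=1
  node 25: h_left=1, h_right=1, diff=0 [OK], height=2
All nodes satisfy the balance condition.
Result: Balanced


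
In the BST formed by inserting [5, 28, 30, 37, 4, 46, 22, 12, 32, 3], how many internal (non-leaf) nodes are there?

Tree built from: [5, 28, 30, 37, 4, 46, 22, 12, 32, 3]
Tree (level-order array): [5, 4, 28, 3, None, 22, 30, None, None, 12, None, None, 37, None, None, 32, 46]
Rule: An internal node has at least one child.
Per-node child counts:
  node 5: 2 child(ren)
  node 4: 1 child(ren)
  node 3: 0 child(ren)
  node 28: 2 child(ren)
  node 22: 1 child(ren)
  node 12: 0 child(ren)
  node 30: 1 child(ren)
  node 37: 2 child(ren)
  node 32: 0 child(ren)
  node 46: 0 child(ren)
Matching nodes: [5, 4, 28, 22, 30, 37]
Count of internal (non-leaf) nodes: 6


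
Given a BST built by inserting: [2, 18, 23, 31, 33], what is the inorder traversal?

Tree insertion order: [2, 18, 23, 31, 33]
Tree (level-order array): [2, None, 18, None, 23, None, 31, None, 33]
Inorder traversal: [2, 18, 23, 31, 33]


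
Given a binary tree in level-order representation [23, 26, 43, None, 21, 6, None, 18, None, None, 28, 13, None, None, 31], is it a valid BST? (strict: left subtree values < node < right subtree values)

Level-order array: [23, 26, 43, None, 21, 6, None, 18, None, None, 28, 13, None, None, 31]
Validate using subtree bounds (lo, hi): at each node, require lo < value < hi,
then recurse left with hi=value and right with lo=value.
Preorder trace (stopping at first violation):
  at node 23 with bounds (-inf, +inf): OK
  at node 26 with bounds (-inf, 23): VIOLATION
Node 26 violates its bound: not (-inf < 26 < 23).
Result: Not a valid BST


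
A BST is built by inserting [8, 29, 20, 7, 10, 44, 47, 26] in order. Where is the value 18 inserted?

Starting tree (level order): [8, 7, 29, None, None, 20, 44, 10, 26, None, 47]
Insertion path: 8 -> 29 -> 20 -> 10
Result: insert 18 as right child of 10
Final tree (level order): [8, 7, 29, None, None, 20, 44, 10, 26, None, 47, None, 18]


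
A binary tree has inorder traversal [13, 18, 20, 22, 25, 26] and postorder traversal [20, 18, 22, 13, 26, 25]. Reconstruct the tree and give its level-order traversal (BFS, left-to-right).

Inorder:   [13, 18, 20, 22, 25, 26]
Postorder: [20, 18, 22, 13, 26, 25]
Algorithm: postorder visits root last, so walk postorder right-to-left;
each value is the root of the current inorder slice — split it at that
value, recurse on the right subtree first, then the left.
Recursive splits:
  root=25; inorder splits into left=[13, 18, 20, 22], right=[26]
  root=26; inorder splits into left=[], right=[]
  root=13; inorder splits into left=[], right=[18, 20, 22]
  root=22; inorder splits into left=[18, 20], right=[]
  root=18; inorder splits into left=[], right=[20]
  root=20; inorder splits into left=[], right=[]
Reconstructed level-order: [25, 13, 26, 22, 18, 20]


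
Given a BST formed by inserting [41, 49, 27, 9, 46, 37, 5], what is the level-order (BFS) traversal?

Tree insertion order: [41, 49, 27, 9, 46, 37, 5]
Tree (level-order array): [41, 27, 49, 9, 37, 46, None, 5]
BFS from the root, enqueuing left then right child of each popped node:
  queue [41] -> pop 41, enqueue [27, 49], visited so far: [41]
  queue [27, 49] -> pop 27, enqueue [9, 37], visited so far: [41, 27]
  queue [49, 9, 37] -> pop 49, enqueue [46], visited so far: [41, 27, 49]
  queue [9, 37, 46] -> pop 9, enqueue [5], visited so far: [41, 27, 49, 9]
  queue [37, 46, 5] -> pop 37, enqueue [none], visited so far: [41, 27, 49, 9, 37]
  queue [46, 5] -> pop 46, enqueue [none], visited so far: [41, 27, 49, 9, 37, 46]
  queue [5] -> pop 5, enqueue [none], visited so far: [41, 27, 49, 9, 37, 46, 5]
Result: [41, 27, 49, 9, 37, 46, 5]


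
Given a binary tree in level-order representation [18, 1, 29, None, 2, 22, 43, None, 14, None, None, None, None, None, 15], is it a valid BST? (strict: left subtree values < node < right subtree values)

Level-order array: [18, 1, 29, None, 2, 22, 43, None, 14, None, None, None, None, None, 15]
Validate using subtree bounds (lo, hi): at each node, require lo < value < hi,
then recurse left with hi=value and right with lo=value.
Preorder trace (stopping at first violation):
  at node 18 with bounds (-inf, +inf): OK
  at node 1 with bounds (-inf, 18): OK
  at node 2 with bounds (1, 18): OK
  at node 14 with bounds (2, 18): OK
  at node 15 with bounds (14, 18): OK
  at node 29 with bounds (18, +inf): OK
  at node 22 with bounds (18, 29): OK
  at node 43 with bounds (29, +inf): OK
No violation found at any node.
Result: Valid BST


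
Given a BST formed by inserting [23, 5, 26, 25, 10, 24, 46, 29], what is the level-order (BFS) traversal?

Tree insertion order: [23, 5, 26, 25, 10, 24, 46, 29]
Tree (level-order array): [23, 5, 26, None, 10, 25, 46, None, None, 24, None, 29]
BFS from the root, enqueuing left then right child of each popped node:
  queue [23] -> pop 23, enqueue [5, 26], visited so far: [23]
  queue [5, 26] -> pop 5, enqueue [10], visited so far: [23, 5]
  queue [26, 10] -> pop 26, enqueue [25, 46], visited so far: [23, 5, 26]
  queue [10, 25, 46] -> pop 10, enqueue [none], visited so far: [23, 5, 26, 10]
  queue [25, 46] -> pop 25, enqueue [24], visited so far: [23, 5, 26, 10, 25]
  queue [46, 24] -> pop 46, enqueue [29], visited so far: [23, 5, 26, 10, 25, 46]
  queue [24, 29] -> pop 24, enqueue [none], visited so far: [23, 5, 26, 10, 25, 46, 24]
  queue [29] -> pop 29, enqueue [none], visited so far: [23, 5, 26, 10, 25, 46, 24, 29]
Result: [23, 5, 26, 10, 25, 46, 24, 29]


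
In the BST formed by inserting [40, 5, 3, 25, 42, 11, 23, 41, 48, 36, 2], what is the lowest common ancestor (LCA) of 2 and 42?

Tree insertion order: [40, 5, 3, 25, 42, 11, 23, 41, 48, 36, 2]
Tree (level-order array): [40, 5, 42, 3, 25, 41, 48, 2, None, 11, 36, None, None, None, None, None, None, None, 23]
In a BST, the LCA of p=2, q=42 is the first node v on the
root-to-leaf path with p <= v <= q (go left if both < v, right if both > v).
Walk from root:
  at 40: 2 <= 40 <= 42, this is the LCA
LCA = 40


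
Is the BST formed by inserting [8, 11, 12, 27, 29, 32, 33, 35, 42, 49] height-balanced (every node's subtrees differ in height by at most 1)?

Tree (level-order array): [8, None, 11, None, 12, None, 27, None, 29, None, 32, None, 33, None, 35, None, 42, None, 49]
Definition: a tree is height-balanced if, at every node, |h(left) - h(right)| <= 1 (empty subtree has height -1).
Bottom-up per-node check:
  node 49: h_left=-1, h_right=-1, diff=0 [OK], height=0
  node 42: h_left=-1, h_right=0, diff=1 [OK], height=1
  node 35: h_left=-1, h_right=1, diff=2 [FAIL (|-1-1|=2 > 1)], height=2
  node 33: h_left=-1, h_right=2, diff=3 [FAIL (|-1-2|=3 > 1)], height=3
  node 32: h_left=-1, h_right=3, diff=4 [FAIL (|-1-3|=4 > 1)], height=4
  node 29: h_left=-1, h_right=4, diff=5 [FAIL (|-1-4|=5 > 1)], height=5
  node 27: h_left=-1, h_right=5, diff=6 [FAIL (|-1-5|=6 > 1)], height=6
  node 12: h_left=-1, h_right=6, diff=7 [FAIL (|-1-6|=7 > 1)], height=7
  node 11: h_left=-1, h_right=7, diff=8 [FAIL (|-1-7|=8 > 1)], height=8
  node 8: h_left=-1, h_right=8, diff=9 [FAIL (|-1-8|=9 > 1)], height=9
Node 35 violates the condition: |-1 - 1| = 2 > 1.
Result: Not balanced


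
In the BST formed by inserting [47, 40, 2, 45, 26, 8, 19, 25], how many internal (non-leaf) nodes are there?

Tree built from: [47, 40, 2, 45, 26, 8, 19, 25]
Tree (level-order array): [47, 40, None, 2, 45, None, 26, None, None, 8, None, None, 19, None, 25]
Rule: An internal node has at least one child.
Per-node child counts:
  node 47: 1 child(ren)
  node 40: 2 child(ren)
  node 2: 1 child(ren)
  node 26: 1 child(ren)
  node 8: 1 child(ren)
  node 19: 1 child(ren)
  node 25: 0 child(ren)
  node 45: 0 child(ren)
Matching nodes: [47, 40, 2, 26, 8, 19]
Count of internal (non-leaf) nodes: 6


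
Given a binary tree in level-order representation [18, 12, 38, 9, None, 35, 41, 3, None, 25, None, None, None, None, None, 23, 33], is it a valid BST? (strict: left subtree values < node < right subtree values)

Level-order array: [18, 12, 38, 9, None, 35, 41, 3, None, 25, None, None, None, None, None, 23, 33]
Validate using subtree bounds (lo, hi): at each node, require lo < value < hi,
then recurse left with hi=value and right with lo=value.
Preorder trace (stopping at first violation):
  at node 18 with bounds (-inf, +inf): OK
  at node 12 with bounds (-inf, 18): OK
  at node 9 with bounds (-inf, 12): OK
  at node 3 with bounds (-inf, 9): OK
  at node 38 with bounds (18, +inf): OK
  at node 35 with bounds (18, 38): OK
  at node 25 with bounds (18, 35): OK
  at node 23 with bounds (18, 25): OK
  at node 33 with bounds (25, 35): OK
  at node 41 with bounds (38, +inf): OK
No violation found at any node.
Result: Valid BST


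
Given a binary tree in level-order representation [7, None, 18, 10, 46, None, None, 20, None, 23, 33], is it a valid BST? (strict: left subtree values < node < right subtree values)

Level-order array: [7, None, 18, 10, 46, None, None, 20, None, 23, 33]
Validate using subtree bounds (lo, hi): at each node, require lo < value < hi,
then recurse left with hi=value and right with lo=value.
Preorder trace (stopping at first violation):
  at node 7 with bounds (-inf, +inf): OK
  at node 18 with bounds (7, +inf): OK
  at node 10 with bounds (7, 18): OK
  at node 46 with bounds (18, +inf): OK
  at node 20 with bounds (18, 46): OK
  at node 23 with bounds (18, 20): VIOLATION
Node 23 violates its bound: not (18 < 23 < 20).
Result: Not a valid BST


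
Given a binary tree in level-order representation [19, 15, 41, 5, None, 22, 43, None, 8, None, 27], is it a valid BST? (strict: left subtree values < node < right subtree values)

Level-order array: [19, 15, 41, 5, None, 22, 43, None, 8, None, 27]
Validate using subtree bounds (lo, hi): at each node, require lo < value < hi,
then recurse left with hi=value and right with lo=value.
Preorder trace (stopping at first violation):
  at node 19 with bounds (-inf, +inf): OK
  at node 15 with bounds (-inf, 19): OK
  at node 5 with bounds (-inf, 15): OK
  at node 8 with bounds (5, 15): OK
  at node 41 with bounds (19, +inf): OK
  at node 22 with bounds (19, 41): OK
  at node 27 with bounds (22, 41): OK
  at node 43 with bounds (41, +inf): OK
No violation found at any node.
Result: Valid BST


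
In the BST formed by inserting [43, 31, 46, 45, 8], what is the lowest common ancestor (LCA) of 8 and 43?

Tree insertion order: [43, 31, 46, 45, 8]
Tree (level-order array): [43, 31, 46, 8, None, 45]
In a BST, the LCA of p=8, q=43 is the first node v on the
root-to-leaf path with p <= v <= q (go left if both < v, right if both > v).
Walk from root:
  at 43: 8 <= 43 <= 43, this is the LCA
LCA = 43


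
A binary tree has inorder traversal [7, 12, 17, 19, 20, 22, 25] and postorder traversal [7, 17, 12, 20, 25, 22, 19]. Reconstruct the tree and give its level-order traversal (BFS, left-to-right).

Inorder:   [7, 12, 17, 19, 20, 22, 25]
Postorder: [7, 17, 12, 20, 25, 22, 19]
Algorithm: postorder visits root last, so walk postorder right-to-left;
each value is the root of the current inorder slice — split it at that
value, recurse on the right subtree first, then the left.
Recursive splits:
  root=19; inorder splits into left=[7, 12, 17], right=[20, 22, 25]
  root=22; inorder splits into left=[20], right=[25]
  root=25; inorder splits into left=[], right=[]
  root=20; inorder splits into left=[], right=[]
  root=12; inorder splits into left=[7], right=[17]
  root=17; inorder splits into left=[], right=[]
  root=7; inorder splits into left=[], right=[]
Reconstructed level-order: [19, 12, 22, 7, 17, 20, 25]


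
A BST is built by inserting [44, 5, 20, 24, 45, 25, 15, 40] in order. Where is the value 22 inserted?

Starting tree (level order): [44, 5, 45, None, 20, None, None, 15, 24, None, None, None, 25, None, 40]
Insertion path: 44 -> 5 -> 20 -> 24
Result: insert 22 as left child of 24
Final tree (level order): [44, 5, 45, None, 20, None, None, 15, 24, None, None, 22, 25, None, None, None, 40]


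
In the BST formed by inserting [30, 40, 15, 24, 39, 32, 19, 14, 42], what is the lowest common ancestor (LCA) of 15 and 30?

Tree insertion order: [30, 40, 15, 24, 39, 32, 19, 14, 42]
Tree (level-order array): [30, 15, 40, 14, 24, 39, 42, None, None, 19, None, 32]
In a BST, the LCA of p=15, q=30 is the first node v on the
root-to-leaf path with p <= v <= q (go left if both < v, right if both > v).
Walk from root:
  at 30: 15 <= 30 <= 30, this is the LCA
LCA = 30


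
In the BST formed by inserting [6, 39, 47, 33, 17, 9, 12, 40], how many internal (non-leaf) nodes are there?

Tree built from: [6, 39, 47, 33, 17, 9, 12, 40]
Tree (level-order array): [6, None, 39, 33, 47, 17, None, 40, None, 9, None, None, None, None, 12]
Rule: An internal node has at least one child.
Per-node child counts:
  node 6: 1 child(ren)
  node 39: 2 child(ren)
  node 33: 1 child(ren)
  node 17: 1 child(ren)
  node 9: 1 child(ren)
  node 12: 0 child(ren)
  node 47: 1 child(ren)
  node 40: 0 child(ren)
Matching nodes: [6, 39, 33, 17, 9, 47]
Count of internal (non-leaf) nodes: 6


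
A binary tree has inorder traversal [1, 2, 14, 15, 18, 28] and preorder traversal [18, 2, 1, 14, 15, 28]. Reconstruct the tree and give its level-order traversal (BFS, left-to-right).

Inorder:  [1, 2, 14, 15, 18, 28]
Preorder: [18, 2, 1, 14, 15, 28]
Algorithm: preorder visits root first, so consume preorder in order;
for each root, split the current inorder slice at that value into
left-subtree inorder and right-subtree inorder, then recurse.
Recursive splits:
  root=18; inorder splits into left=[1, 2, 14, 15], right=[28]
  root=2; inorder splits into left=[1], right=[14, 15]
  root=1; inorder splits into left=[], right=[]
  root=14; inorder splits into left=[], right=[15]
  root=15; inorder splits into left=[], right=[]
  root=28; inorder splits into left=[], right=[]
Reconstructed level-order: [18, 2, 28, 1, 14, 15]


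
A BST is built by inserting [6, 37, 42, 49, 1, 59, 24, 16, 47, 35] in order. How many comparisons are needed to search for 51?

Search path for 51: 6 -> 37 -> 42 -> 49 -> 59
Found: False
Comparisons: 5


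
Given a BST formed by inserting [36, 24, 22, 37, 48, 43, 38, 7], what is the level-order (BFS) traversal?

Tree insertion order: [36, 24, 22, 37, 48, 43, 38, 7]
Tree (level-order array): [36, 24, 37, 22, None, None, 48, 7, None, 43, None, None, None, 38]
BFS from the root, enqueuing left then right child of each popped node:
  queue [36] -> pop 36, enqueue [24, 37], visited so far: [36]
  queue [24, 37] -> pop 24, enqueue [22], visited so far: [36, 24]
  queue [37, 22] -> pop 37, enqueue [48], visited so far: [36, 24, 37]
  queue [22, 48] -> pop 22, enqueue [7], visited so far: [36, 24, 37, 22]
  queue [48, 7] -> pop 48, enqueue [43], visited so far: [36, 24, 37, 22, 48]
  queue [7, 43] -> pop 7, enqueue [none], visited so far: [36, 24, 37, 22, 48, 7]
  queue [43] -> pop 43, enqueue [38], visited so far: [36, 24, 37, 22, 48, 7, 43]
  queue [38] -> pop 38, enqueue [none], visited so far: [36, 24, 37, 22, 48, 7, 43, 38]
Result: [36, 24, 37, 22, 48, 7, 43, 38]


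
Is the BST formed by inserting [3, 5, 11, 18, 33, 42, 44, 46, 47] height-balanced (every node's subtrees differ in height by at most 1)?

Tree (level-order array): [3, None, 5, None, 11, None, 18, None, 33, None, 42, None, 44, None, 46, None, 47]
Definition: a tree is height-balanced if, at every node, |h(left) - h(right)| <= 1 (empty subtree has height -1).
Bottom-up per-node check:
  node 47: h_left=-1, h_right=-1, diff=0 [OK], height=0
  node 46: h_left=-1, h_right=0, diff=1 [OK], height=1
  node 44: h_left=-1, h_right=1, diff=2 [FAIL (|-1-1|=2 > 1)], height=2
  node 42: h_left=-1, h_right=2, diff=3 [FAIL (|-1-2|=3 > 1)], height=3
  node 33: h_left=-1, h_right=3, diff=4 [FAIL (|-1-3|=4 > 1)], height=4
  node 18: h_left=-1, h_right=4, diff=5 [FAIL (|-1-4|=5 > 1)], height=5
  node 11: h_left=-1, h_right=5, diff=6 [FAIL (|-1-5|=6 > 1)], height=6
  node 5: h_left=-1, h_right=6, diff=7 [FAIL (|-1-6|=7 > 1)], height=7
  node 3: h_left=-1, h_right=7, diff=8 [FAIL (|-1-7|=8 > 1)], height=8
Node 44 violates the condition: |-1 - 1| = 2 > 1.
Result: Not balanced


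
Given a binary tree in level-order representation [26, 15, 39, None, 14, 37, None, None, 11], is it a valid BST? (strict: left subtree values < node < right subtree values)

Level-order array: [26, 15, 39, None, 14, 37, None, None, 11]
Validate using subtree bounds (lo, hi): at each node, require lo < value < hi,
then recurse left with hi=value and right with lo=value.
Preorder trace (stopping at first violation):
  at node 26 with bounds (-inf, +inf): OK
  at node 15 with bounds (-inf, 26): OK
  at node 14 with bounds (15, 26): VIOLATION
Node 14 violates its bound: not (15 < 14 < 26).
Result: Not a valid BST


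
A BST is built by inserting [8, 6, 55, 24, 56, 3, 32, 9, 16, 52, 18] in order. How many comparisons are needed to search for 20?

Search path for 20: 8 -> 55 -> 24 -> 9 -> 16 -> 18
Found: False
Comparisons: 6


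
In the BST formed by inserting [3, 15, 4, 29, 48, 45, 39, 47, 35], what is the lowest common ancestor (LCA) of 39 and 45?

Tree insertion order: [3, 15, 4, 29, 48, 45, 39, 47, 35]
Tree (level-order array): [3, None, 15, 4, 29, None, None, None, 48, 45, None, 39, 47, 35]
In a BST, the LCA of p=39, q=45 is the first node v on the
root-to-leaf path with p <= v <= q (go left if both < v, right if both > v).
Walk from root:
  at 3: both 39 and 45 > 3, go right
  at 15: both 39 and 45 > 15, go right
  at 29: both 39 and 45 > 29, go right
  at 48: both 39 and 45 < 48, go left
  at 45: 39 <= 45 <= 45, this is the LCA
LCA = 45


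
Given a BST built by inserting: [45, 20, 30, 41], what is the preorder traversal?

Tree insertion order: [45, 20, 30, 41]
Tree (level-order array): [45, 20, None, None, 30, None, 41]
Preorder traversal: [45, 20, 30, 41]


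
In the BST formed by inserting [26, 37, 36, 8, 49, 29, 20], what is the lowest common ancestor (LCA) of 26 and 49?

Tree insertion order: [26, 37, 36, 8, 49, 29, 20]
Tree (level-order array): [26, 8, 37, None, 20, 36, 49, None, None, 29]
In a BST, the LCA of p=26, q=49 is the first node v on the
root-to-leaf path with p <= v <= q (go left if both < v, right if both > v).
Walk from root:
  at 26: 26 <= 26 <= 49, this is the LCA
LCA = 26


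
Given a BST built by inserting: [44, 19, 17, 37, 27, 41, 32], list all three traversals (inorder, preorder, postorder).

Tree insertion order: [44, 19, 17, 37, 27, 41, 32]
Tree (level-order array): [44, 19, None, 17, 37, None, None, 27, 41, None, 32]
Inorder (L, root, R): [17, 19, 27, 32, 37, 41, 44]
Preorder (root, L, R): [44, 19, 17, 37, 27, 32, 41]
Postorder (L, R, root): [17, 32, 27, 41, 37, 19, 44]


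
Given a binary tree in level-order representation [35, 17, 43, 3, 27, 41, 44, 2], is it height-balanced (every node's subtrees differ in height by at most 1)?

Tree (level-order array): [35, 17, 43, 3, 27, 41, 44, 2]
Definition: a tree is height-balanced if, at every node, |h(left) - h(right)| <= 1 (empty subtree has height -1).
Bottom-up per-node check:
  node 2: h_left=-1, h_right=-1, diff=0 [OK], height=0
  node 3: h_left=0, h_right=-1, diff=1 [OK], height=1
  node 27: h_left=-1, h_right=-1, diff=0 [OK], height=0
  node 17: h_left=1, h_right=0, diff=1 [OK], height=2
  node 41: h_left=-1, h_right=-1, diff=0 [OK], height=0
  node 44: h_left=-1, h_right=-1, diff=0 [OK], height=0
  node 43: h_left=0, h_right=0, diff=0 [OK], height=1
  node 35: h_left=2, h_right=1, diff=1 [OK], height=3
All nodes satisfy the balance condition.
Result: Balanced


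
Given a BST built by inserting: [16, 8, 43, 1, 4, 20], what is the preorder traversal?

Tree insertion order: [16, 8, 43, 1, 4, 20]
Tree (level-order array): [16, 8, 43, 1, None, 20, None, None, 4]
Preorder traversal: [16, 8, 1, 4, 43, 20]


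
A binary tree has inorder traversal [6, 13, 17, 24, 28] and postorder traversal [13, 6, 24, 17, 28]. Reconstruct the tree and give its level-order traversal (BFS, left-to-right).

Inorder:   [6, 13, 17, 24, 28]
Postorder: [13, 6, 24, 17, 28]
Algorithm: postorder visits root last, so walk postorder right-to-left;
each value is the root of the current inorder slice — split it at that
value, recurse on the right subtree first, then the left.
Recursive splits:
  root=28; inorder splits into left=[6, 13, 17, 24], right=[]
  root=17; inorder splits into left=[6, 13], right=[24]
  root=24; inorder splits into left=[], right=[]
  root=6; inorder splits into left=[], right=[13]
  root=13; inorder splits into left=[], right=[]
Reconstructed level-order: [28, 17, 6, 24, 13]


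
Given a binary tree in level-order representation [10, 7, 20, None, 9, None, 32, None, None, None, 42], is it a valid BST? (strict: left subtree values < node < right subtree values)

Level-order array: [10, 7, 20, None, 9, None, 32, None, None, None, 42]
Validate using subtree bounds (lo, hi): at each node, require lo < value < hi,
then recurse left with hi=value and right with lo=value.
Preorder trace (stopping at first violation):
  at node 10 with bounds (-inf, +inf): OK
  at node 7 with bounds (-inf, 10): OK
  at node 9 with bounds (7, 10): OK
  at node 20 with bounds (10, +inf): OK
  at node 32 with bounds (20, +inf): OK
  at node 42 with bounds (32, +inf): OK
No violation found at any node.
Result: Valid BST


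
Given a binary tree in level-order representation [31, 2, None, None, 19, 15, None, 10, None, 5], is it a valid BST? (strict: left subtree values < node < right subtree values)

Level-order array: [31, 2, None, None, 19, 15, None, 10, None, 5]
Validate using subtree bounds (lo, hi): at each node, require lo < value < hi,
then recurse left with hi=value and right with lo=value.
Preorder trace (stopping at first violation):
  at node 31 with bounds (-inf, +inf): OK
  at node 2 with bounds (-inf, 31): OK
  at node 19 with bounds (2, 31): OK
  at node 15 with bounds (2, 19): OK
  at node 10 with bounds (2, 15): OK
  at node 5 with bounds (2, 10): OK
No violation found at any node.
Result: Valid BST


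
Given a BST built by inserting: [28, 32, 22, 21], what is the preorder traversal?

Tree insertion order: [28, 32, 22, 21]
Tree (level-order array): [28, 22, 32, 21]
Preorder traversal: [28, 22, 21, 32]


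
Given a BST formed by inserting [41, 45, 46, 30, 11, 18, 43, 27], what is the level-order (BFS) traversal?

Tree insertion order: [41, 45, 46, 30, 11, 18, 43, 27]
Tree (level-order array): [41, 30, 45, 11, None, 43, 46, None, 18, None, None, None, None, None, 27]
BFS from the root, enqueuing left then right child of each popped node:
  queue [41] -> pop 41, enqueue [30, 45], visited so far: [41]
  queue [30, 45] -> pop 30, enqueue [11], visited so far: [41, 30]
  queue [45, 11] -> pop 45, enqueue [43, 46], visited so far: [41, 30, 45]
  queue [11, 43, 46] -> pop 11, enqueue [18], visited so far: [41, 30, 45, 11]
  queue [43, 46, 18] -> pop 43, enqueue [none], visited so far: [41, 30, 45, 11, 43]
  queue [46, 18] -> pop 46, enqueue [none], visited so far: [41, 30, 45, 11, 43, 46]
  queue [18] -> pop 18, enqueue [27], visited so far: [41, 30, 45, 11, 43, 46, 18]
  queue [27] -> pop 27, enqueue [none], visited so far: [41, 30, 45, 11, 43, 46, 18, 27]
Result: [41, 30, 45, 11, 43, 46, 18, 27]


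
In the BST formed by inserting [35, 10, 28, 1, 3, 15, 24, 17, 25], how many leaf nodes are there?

Tree built from: [35, 10, 28, 1, 3, 15, 24, 17, 25]
Tree (level-order array): [35, 10, None, 1, 28, None, 3, 15, None, None, None, None, 24, 17, 25]
Rule: A leaf has 0 children.
Per-node child counts:
  node 35: 1 child(ren)
  node 10: 2 child(ren)
  node 1: 1 child(ren)
  node 3: 0 child(ren)
  node 28: 1 child(ren)
  node 15: 1 child(ren)
  node 24: 2 child(ren)
  node 17: 0 child(ren)
  node 25: 0 child(ren)
Matching nodes: [3, 17, 25]
Count of leaf nodes: 3


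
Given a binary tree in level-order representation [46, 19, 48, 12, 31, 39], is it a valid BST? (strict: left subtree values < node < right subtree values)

Level-order array: [46, 19, 48, 12, 31, 39]
Validate using subtree bounds (lo, hi): at each node, require lo < value < hi,
then recurse left with hi=value and right with lo=value.
Preorder trace (stopping at first violation):
  at node 46 with bounds (-inf, +inf): OK
  at node 19 with bounds (-inf, 46): OK
  at node 12 with bounds (-inf, 19): OK
  at node 31 with bounds (19, 46): OK
  at node 48 with bounds (46, +inf): OK
  at node 39 with bounds (46, 48): VIOLATION
Node 39 violates its bound: not (46 < 39 < 48).
Result: Not a valid BST


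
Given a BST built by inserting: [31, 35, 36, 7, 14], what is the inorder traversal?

Tree insertion order: [31, 35, 36, 7, 14]
Tree (level-order array): [31, 7, 35, None, 14, None, 36]
Inorder traversal: [7, 14, 31, 35, 36]


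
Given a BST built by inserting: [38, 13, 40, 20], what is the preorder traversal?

Tree insertion order: [38, 13, 40, 20]
Tree (level-order array): [38, 13, 40, None, 20]
Preorder traversal: [38, 13, 20, 40]


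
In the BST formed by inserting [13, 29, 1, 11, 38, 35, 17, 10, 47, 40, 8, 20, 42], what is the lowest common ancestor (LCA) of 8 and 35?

Tree insertion order: [13, 29, 1, 11, 38, 35, 17, 10, 47, 40, 8, 20, 42]
Tree (level-order array): [13, 1, 29, None, 11, 17, 38, 10, None, None, 20, 35, 47, 8, None, None, None, None, None, 40, None, None, None, None, 42]
In a BST, the LCA of p=8, q=35 is the first node v on the
root-to-leaf path with p <= v <= q (go left if both < v, right if both > v).
Walk from root:
  at 13: 8 <= 13 <= 35, this is the LCA
LCA = 13


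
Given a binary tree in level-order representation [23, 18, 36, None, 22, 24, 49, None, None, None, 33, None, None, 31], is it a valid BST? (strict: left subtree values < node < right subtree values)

Level-order array: [23, 18, 36, None, 22, 24, 49, None, None, None, 33, None, None, 31]
Validate using subtree bounds (lo, hi): at each node, require lo < value < hi,
then recurse left with hi=value and right with lo=value.
Preorder trace (stopping at first violation):
  at node 23 with bounds (-inf, +inf): OK
  at node 18 with bounds (-inf, 23): OK
  at node 22 with bounds (18, 23): OK
  at node 36 with bounds (23, +inf): OK
  at node 24 with bounds (23, 36): OK
  at node 33 with bounds (24, 36): OK
  at node 31 with bounds (24, 33): OK
  at node 49 with bounds (36, +inf): OK
No violation found at any node.
Result: Valid BST


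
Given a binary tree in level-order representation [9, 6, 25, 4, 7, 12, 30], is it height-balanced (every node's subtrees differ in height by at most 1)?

Tree (level-order array): [9, 6, 25, 4, 7, 12, 30]
Definition: a tree is height-balanced if, at every node, |h(left) - h(right)| <= 1 (empty subtree has height -1).
Bottom-up per-node check:
  node 4: h_left=-1, h_right=-1, diff=0 [OK], height=0
  node 7: h_left=-1, h_right=-1, diff=0 [OK], height=0
  node 6: h_left=0, h_right=0, diff=0 [OK], height=1
  node 12: h_left=-1, h_right=-1, diff=0 [OK], height=0
  node 30: h_left=-1, h_right=-1, diff=0 [OK], height=0
  node 25: h_left=0, h_right=0, diff=0 [OK], height=1
  node 9: h_left=1, h_right=1, diff=0 [OK], height=2
All nodes satisfy the balance condition.
Result: Balanced


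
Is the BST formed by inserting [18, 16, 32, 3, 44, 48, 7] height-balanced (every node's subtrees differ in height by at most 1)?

Tree (level-order array): [18, 16, 32, 3, None, None, 44, None, 7, None, 48]
Definition: a tree is height-balanced if, at every node, |h(left) - h(right)| <= 1 (empty subtree has height -1).
Bottom-up per-node check:
  node 7: h_left=-1, h_right=-1, diff=0 [OK], height=0
  node 3: h_left=-1, h_right=0, diff=1 [OK], height=1
  node 16: h_left=1, h_right=-1, diff=2 [FAIL (|1--1|=2 > 1)], height=2
  node 48: h_left=-1, h_right=-1, diff=0 [OK], height=0
  node 44: h_left=-1, h_right=0, diff=1 [OK], height=1
  node 32: h_left=-1, h_right=1, diff=2 [FAIL (|-1-1|=2 > 1)], height=2
  node 18: h_left=2, h_right=2, diff=0 [OK], height=3
Node 16 violates the condition: |1 - -1| = 2 > 1.
Result: Not balanced


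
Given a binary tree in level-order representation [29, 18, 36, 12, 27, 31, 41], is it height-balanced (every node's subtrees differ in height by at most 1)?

Tree (level-order array): [29, 18, 36, 12, 27, 31, 41]
Definition: a tree is height-balanced if, at every node, |h(left) - h(right)| <= 1 (empty subtree has height -1).
Bottom-up per-node check:
  node 12: h_left=-1, h_right=-1, diff=0 [OK], height=0
  node 27: h_left=-1, h_right=-1, diff=0 [OK], height=0
  node 18: h_left=0, h_right=0, diff=0 [OK], height=1
  node 31: h_left=-1, h_right=-1, diff=0 [OK], height=0
  node 41: h_left=-1, h_right=-1, diff=0 [OK], height=0
  node 36: h_left=0, h_right=0, diff=0 [OK], height=1
  node 29: h_left=1, h_right=1, diff=0 [OK], height=2
All nodes satisfy the balance condition.
Result: Balanced


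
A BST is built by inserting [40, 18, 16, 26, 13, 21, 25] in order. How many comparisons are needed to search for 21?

Search path for 21: 40 -> 18 -> 26 -> 21
Found: True
Comparisons: 4


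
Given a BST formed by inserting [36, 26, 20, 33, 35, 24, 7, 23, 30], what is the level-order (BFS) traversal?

Tree insertion order: [36, 26, 20, 33, 35, 24, 7, 23, 30]
Tree (level-order array): [36, 26, None, 20, 33, 7, 24, 30, 35, None, None, 23]
BFS from the root, enqueuing left then right child of each popped node:
  queue [36] -> pop 36, enqueue [26], visited so far: [36]
  queue [26] -> pop 26, enqueue [20, 33], visited so far: [36, 26]
  queue [20, 33] -> pop 20, enqueue [7, 24], visited so far: [36, 26, 20]
  queue [33, 7, 24] -> pop 33, enqueue [30, 35], visited so far: [36, 26, 20, 33]
  queue [7, 24, 30, 35] -> pop 7, enqueue [none], visited so far: [36, 26, 20, 33, 7]
  queue [24, 30, 35] -> pop 24, enqueue [23], visited so far: [36, 26, 20, 33, 7, 24]
  queue [30, 35, 23] -> pop 30, enqueue [none], visited so far: [36, 26, 20, 33, 7, 24, 30]
  queue [35, 23] -> pop 35, enqueue [none], visited so far: [36, 26, 20, 33, 7, 24, 30, 35]
  queue [23] -> pop 23, enqueue [none], visited so far: [36, 26, 20, 33, 7, 24, 30, 35, 23]
Result: [36, 26, 20, 33, 7, 24, 30, 35, 23]


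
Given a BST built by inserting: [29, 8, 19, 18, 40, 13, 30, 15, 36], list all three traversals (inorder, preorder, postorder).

Tree insertion order: [29, 8, 19, 18, 40, 13, 30, 15, 36]
Tree (level-order array): [29, 8, 40, None, 19, 30, None, 18, None, None, 36, 13, None, None, None, None, 15]
Inorder (L, root, R): [8, 13, 15, 18, 19, 29, 30, 36, 40]
Preorder (root, L, R): [29, 8, 19, 18, 13, 15, 40, 30, 36]
Postorder (L, R, root): [15, 13, 18, 19, 8, 36, 30, 40, 29]


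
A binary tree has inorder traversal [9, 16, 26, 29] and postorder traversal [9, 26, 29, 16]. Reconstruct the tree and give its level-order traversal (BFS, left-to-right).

Inorder:   [9, 16, 26, 29]
Postorder: [9, 26, 29, 16]
Algorithm: postorder visits root last, so walk postorder right-to-left;
each value is the root of the current inorder slice — split it at that
value, recurse on the right subtree first, then the left.
Recursive splits:
  root=16; inorder splits into left=[9], right=[26, 29]
  root=29; inorder splits into left=[26], right=[]
  root=26; inorder splits into left=[], right=[]
  root=9; inorder splits into left=[], right=[]
Reconstructed level-order: [16, 9, 29, 26]


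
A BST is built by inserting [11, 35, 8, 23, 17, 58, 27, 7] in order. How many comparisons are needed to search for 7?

Search path for 7: 11 -> 8 -> 7
Found: True
Comparisons: 3


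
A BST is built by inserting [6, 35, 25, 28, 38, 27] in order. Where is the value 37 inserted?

Starting tree (level order): [6, None, 35, 25, 38, None, 28, None, None, 27]
Insertion path: 6 -> 35 -> 38
Result: insert 37 as left child of 38
Final tree (level order): [6, None, 35, 25, 38, None, 28, 37, None, 27]


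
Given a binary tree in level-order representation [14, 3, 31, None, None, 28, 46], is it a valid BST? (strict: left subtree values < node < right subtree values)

Level-order array: [14, 3, 31, None, None, 28, 46]
Validate using subtree bounds (lo, hi): at each node, require lo < value < hi,
then recurse left with hi=value and right with lo=value.
Preorder trace (stopping at first violation):
  at node 14 with bounds (-inf, +inf): OK
  at node 3 with bounds (-inf, 14): OK
  at node 31 with bounds (14, +inf): OK
  at node 28 with bounds (14, 31): OK
  at node 46 with bounds (31, +inf): OK
No violation found at any node.
Result: Valid BST


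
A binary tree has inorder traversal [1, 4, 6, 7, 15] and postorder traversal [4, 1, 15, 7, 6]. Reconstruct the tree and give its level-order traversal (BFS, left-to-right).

Inorder:   [1, 4, 6, 7, 15]
Postorder: [4, 1, 15, 7, 6]
Algorithm: postorder visits root last, so walk postorder right-to-left;
each value is the root of the current inorder slice — split it at that
value, recurse on the right subtree first, then the left.
Recursive splits:
  root=6; inorder splits into left=[1, 4], right=[7, 15]
  root=7; inorder splits into left=[], right=[15]
  root=15; inorder splits into left=[], right=[]
  root=1; inorder splits into left=[], right=[4]
  root=4; inorder splits into left=[], right=[]
Reconstructed level-order: [6, 1, 7, 4, 15]


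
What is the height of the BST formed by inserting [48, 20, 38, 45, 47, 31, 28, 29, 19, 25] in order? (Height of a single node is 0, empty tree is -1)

Insertion order: [48, 20, 38, 45, 47, 31, 28, 29, 19, 25]
Tree (level-order array): [48, 20, None, 19, 38, None, None, 31, 45, 28, None, None, 47, 25, 29]
Compute height bottom-up (empty subtree = -1):
  height(19) = 1 + max(-1, -1) = 0
  height(25) = 1 + max(-1, -1) = 0
  height(29) = 1 + max(-1, -1) = 0
  height(28) = 1 + max(0, 0) = 1
  height(31) = 1 + max(1, -1) = 2
  height(47) = 1 + max(-1, -1) = 0
  height(45) = 1 + max(-1, 0) = 1
  height(38) = 1 + max(2, 1) = 3
  height(20) = 1 + max(0, 3) = 4
  height(48) = 1 + max(4, -1) = 5
Height = 5


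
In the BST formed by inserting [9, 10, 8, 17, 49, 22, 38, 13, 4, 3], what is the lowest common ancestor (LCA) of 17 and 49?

Tree insertion order: [9, 10, 8, 17, 49, 22, 38, 13, 4, 3]
Tree (level-order array): [9, 8, 10, 4, None, None, 17, 3, None, 13, 49, None, None, None, None, 22, None, None, 38]
In a BST, the LCA of p=17, q=49 is the first node v on the
root-to-leaf path with p <= v <= q (go left if both < v, right if both > v).
Walk from root:
  at 9: both 17 and 49 > 9, go right
  at 10: both 17 and 49 > 10, go right
  at 17: 17 <= 17 <= 49, this is the LCA
LCA = 17


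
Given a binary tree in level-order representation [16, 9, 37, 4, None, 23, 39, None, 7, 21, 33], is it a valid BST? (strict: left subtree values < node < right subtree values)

Level-order array: [16, 9, 37, 4, None, 23, 39, None, 7, 21, 33]
Validate using subtree bounds (lo, hi): at each node, require lo < value < hi,
then recurse left with hi=value and right with lo=value.
Preorder trace (stopping at first violation):
  at node 16 with bounds (-inf, +inf): OK
  at node 9 with bounds (-inf, 16): OK
  at node 4 with bounds (-inf, 9): OK
  at node 7 with bounds (4, 9): OK
  at node 37 with bounds (16, +inf): OK
  at node 23 with bounds (16, 37): OK
  at node 21 with bounds (16, 23): OK
  at node 33 with bounds (23, 37): OK
  at node 39 with bounds (37, +inf): OK
No violation found at any node.
Result: Valid BST
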